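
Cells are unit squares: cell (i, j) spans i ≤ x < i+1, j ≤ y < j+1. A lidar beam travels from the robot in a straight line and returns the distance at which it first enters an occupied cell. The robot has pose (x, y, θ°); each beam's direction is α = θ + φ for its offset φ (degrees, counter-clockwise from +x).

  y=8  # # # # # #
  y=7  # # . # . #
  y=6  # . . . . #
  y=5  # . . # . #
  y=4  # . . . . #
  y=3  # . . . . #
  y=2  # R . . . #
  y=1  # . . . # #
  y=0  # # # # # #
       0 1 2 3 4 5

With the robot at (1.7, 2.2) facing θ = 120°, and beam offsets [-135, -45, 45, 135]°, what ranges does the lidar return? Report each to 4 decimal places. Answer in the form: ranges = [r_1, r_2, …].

ranges = [2.3811, 5.0228, 0.7247, 1.2423]

beam 1: φ=-135°, α=345°
  d=(0.9659,-0.2588)  start (1,2)  tX=0.3106 tY=0.7727  stride 1/|dx|=1.0353 1/|dy|=3.8637
    cross x-line → (2,2), t=0.3106
    cross y-line → (2,1), t=0.7727
    cross x-line → (3,1), t=1.3459
    cross x-line → (4,1), t=2.3811 (wall)
  → r_1 = 2.3811
beam 2: φ=-45°, α=75°
  d=(0.2588,0.9659)  start (1,2)  tX=1.1591 tY=0.8282  stride 1/|dx|=3.8637 1/|dy|=1.0353
    cross y-line → (1,3), t=0.8282
    cross x-line → (2,3), t=1.1591
    cross y-line → (2,4), t=1.8635
    cross y-line → (2,5), t=2.8988
    cross y-line → (2,6), t=3.9340
    cross y-line → (2,7), t=4.9693
    cross x-line → (3,7), t=5.0228 (wall)
  → r_2 = 5.0228
beam 3: φ=45°, α=165°
  d=(-0.9659,0.2588)  start (1,2)  tX=0.7247 tY=3.0910  stride 1/|dx|=1.0353 1/|dy|=3.8637
    cross x-line → (0,2), t=0.7247 (wall)
  → r_3 = 0.7247
beam 4: φ=135°, α=255°
  d=(-0.2588,-0.9659)  start (1,2)  tX=2.7046 tY=0.2071  stride 1/|dx|=3.8637 1/|dy|=1.0353
    cross y-line → (1,1), t=0.2071
    cross y-line → (1,0), t=1.2423 (wall)
  → r_4 = 1.2423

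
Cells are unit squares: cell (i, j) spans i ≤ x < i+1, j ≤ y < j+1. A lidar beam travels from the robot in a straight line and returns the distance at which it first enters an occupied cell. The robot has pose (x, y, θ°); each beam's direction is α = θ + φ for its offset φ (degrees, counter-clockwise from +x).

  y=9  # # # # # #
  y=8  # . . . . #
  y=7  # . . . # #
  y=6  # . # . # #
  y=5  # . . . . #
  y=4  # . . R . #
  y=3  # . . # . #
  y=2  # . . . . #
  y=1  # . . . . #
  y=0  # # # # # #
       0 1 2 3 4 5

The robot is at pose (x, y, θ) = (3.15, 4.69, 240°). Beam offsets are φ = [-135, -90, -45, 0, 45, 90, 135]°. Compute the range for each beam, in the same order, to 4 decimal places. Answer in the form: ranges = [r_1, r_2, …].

beam 1: φ=-135°, α=105°
  direction (-0.2588, 0.9659); cell (3,4); t to first gridline: x 0.5796, y 0.3209 (then +3.8637 / +1.0353)
    (3,5) via y @ 0.3209
    (2,5) via x @ 0.5796
    (2,6) via y @ 1.3562  # hit
  → r_1 = 1.3562
beam 2: φ=-90°, α=150°
  direction (-0.8660, 0.5000); cell (3,4); t to first gridline: x 0.1732, y 0.6200 (then +1.1547 / +2.0000)
    (2,4) via x @ 0.1732
    (2,5) via y @ 0.6200
    (1,5) via x @ 1.3279
    (0,5) via x @ 2.4826  # hit
  → r_2 = 2.4826
beam 3: φ=-45°, α=195°
  direction (-0.9659, -0.2588); cell (3,4); t to first gridline: x 0.1553, y 2.6660 (then +1.0353 / +3.8637)
    (2,4) via x @ 0.1553
    (1,4) via x @ 1.1906
    (0,4) via x @ 2.2258  # hit
  → r_3 = 2.2258
beam 4: φ=0°, α=240°
  direction (-0.5000, -0.8660); cell (3,4); t to first gridline: x 0.3000, y 0.7967 (then +2.0000 / +1.1547)
    (2,4) via x @ 0.3000
    (2,3) via y @ 0.7967
    (2,2) via y @ 1.9514
    (1,2) via x @ 2.3000
    (1,1) via y @ 3.1061
    (1,0) via y @ 4.2608  # hit
  → r_4 = 4.2608
beam 5: φ=45°, α=285°
  direction (0.2588, -0.9659); cell (3,4); t to first gridline: x 3.2841, y 0.7143 (then +3.8637 / +1.0353)
    (3,3) via y @ 0.7143  # hit
  → r_5 = 0.7143
beam 6: φ=90°, α=330°
  direction (0.8660, -0.5000); cell (3,4); t to first gridline: x 0.9815, y 1.3800 (then +1.1547 / +2.0000)
    (4,4) via x @ 0.9815
    (4,3) via y @ 1.3800
    (5,3) via x @ 2.1362  # hit
  → r_6 = 2.1362
beam 7: φ=135°, α=15°
  direction (0.9659, 0.2588); cell (3,4); t to first gridline: x 0.8800, y 1.1977 (then +1.0353 / +3.8637)
    (4,4) via x @ 0.8800
    (4,5) via y @ 1.1977
    (5,5) via x @ 1.9153  # hit
  → r_7 = 1.9153

ranges = [1.3562, 2.4826, 2.2258, 4.2608, 0.7143, 2.1362, 1.9153]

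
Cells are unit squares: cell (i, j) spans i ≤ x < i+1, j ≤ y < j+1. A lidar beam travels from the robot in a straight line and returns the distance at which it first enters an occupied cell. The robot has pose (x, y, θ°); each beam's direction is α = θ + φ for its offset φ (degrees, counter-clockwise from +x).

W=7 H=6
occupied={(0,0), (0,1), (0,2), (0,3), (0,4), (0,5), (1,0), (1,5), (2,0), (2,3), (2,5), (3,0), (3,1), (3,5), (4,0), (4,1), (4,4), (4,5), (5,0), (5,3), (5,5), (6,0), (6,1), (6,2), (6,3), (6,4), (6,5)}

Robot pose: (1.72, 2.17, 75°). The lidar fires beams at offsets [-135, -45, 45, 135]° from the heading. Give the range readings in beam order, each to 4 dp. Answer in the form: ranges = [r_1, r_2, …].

ranges = [1.3510, 3.6600, 1.4400, 0.8314]

beam 1: φ=-135°, α=300°
  dir = (cos 300°, sin 300°) = (0.5000, -0.8660); from cell (1,2)
  next x-line at t=0.5600, next y-line at t=0.1963; Δt_x=2.0000, Δt_y=1.1547
    y: enter (1,1) at t=0.1963
    x: enter (2,1) at t=0.5600
    y: enter (2,0) at t=1.3510 ← occupied
  → r_1 = 1.3510
beam 2: φ=-45°, α=30°
  dir = (cos 30°, sin 30°) = (0.8660, 0.5000); from cell (1,2)
  next x-line at t=0.3233, next y-line at t=1.6600; Δt_x=1.1547, Δt_y=2.0000
    x: enter (2,2) at t=0.3233
    x: enter (3,2) at t=1.4780
    y: enter (3,3) at t=1.6600
    x: enter (4,3) at t=2.6327
    y: enter (4,4) at t=3.6600 ← occupied
  → r_2 = 3.6600
beam 3: φ=45°, α=120°
  dir = (cos 120°, sin 120°) = (-0.5000, 0.8660); from cell (1,2)
  next x-line at t=1.4400, next y-line at t=0.9584; Δt_x=2.0000, Δt_y=1.1547
    y: enter (1,3) at t=0.9584
    x: enter (0,3) at t=1.4400 ← occupied
  → r_3 = 1.4400
beam 4: φ=135°, α=210°
  dir = (cos 210°, sin 210°) = (-0.8660, -0.5000); from cell (1,2)
  next x-line at t=0.8314, next y-line at t=0.3400; Δt_x=1.1547, Δt_y=2.0000
    y: enter (1,1) at t=0.3400
    x: enter (0,1) at t=0.8314 ← occupied
  → r_4 = 0.8314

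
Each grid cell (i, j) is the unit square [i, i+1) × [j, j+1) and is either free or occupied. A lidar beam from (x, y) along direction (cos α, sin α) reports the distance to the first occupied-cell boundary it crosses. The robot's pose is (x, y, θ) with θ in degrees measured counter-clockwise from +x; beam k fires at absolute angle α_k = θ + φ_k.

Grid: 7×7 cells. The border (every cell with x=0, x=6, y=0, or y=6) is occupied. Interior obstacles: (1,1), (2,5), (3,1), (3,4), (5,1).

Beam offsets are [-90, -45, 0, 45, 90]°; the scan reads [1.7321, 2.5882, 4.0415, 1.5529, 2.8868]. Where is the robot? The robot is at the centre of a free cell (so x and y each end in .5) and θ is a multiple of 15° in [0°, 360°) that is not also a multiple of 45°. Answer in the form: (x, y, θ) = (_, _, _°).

(x, y, θ) = (3.5, 2.5, 60°)

Enumerate (i+0.5, j+0.5, θ) over the 20 free cells and 16 admissible headings. For each, cast all 5 beams and compare to the given ranges.
  (2.5, 4.5, 285°): beam 1 = 1.5529 ≠ 1.7321 ✗
  (4.5, 3.5, 150°): beam 1 = 2.8868 ≠ 1.7321 ✗
  (2.5, 1.5, 300°): beam 1 = 0.5774 ≠ 1.7321 ✗
  …
  (3.5, 2.5, 60°): r_1=1.7321, r_2=2.5882, r_3=4.0415, r_4=1.5529, r_5=2.8868 — all match ✓
No second candidate reproduces the full scan.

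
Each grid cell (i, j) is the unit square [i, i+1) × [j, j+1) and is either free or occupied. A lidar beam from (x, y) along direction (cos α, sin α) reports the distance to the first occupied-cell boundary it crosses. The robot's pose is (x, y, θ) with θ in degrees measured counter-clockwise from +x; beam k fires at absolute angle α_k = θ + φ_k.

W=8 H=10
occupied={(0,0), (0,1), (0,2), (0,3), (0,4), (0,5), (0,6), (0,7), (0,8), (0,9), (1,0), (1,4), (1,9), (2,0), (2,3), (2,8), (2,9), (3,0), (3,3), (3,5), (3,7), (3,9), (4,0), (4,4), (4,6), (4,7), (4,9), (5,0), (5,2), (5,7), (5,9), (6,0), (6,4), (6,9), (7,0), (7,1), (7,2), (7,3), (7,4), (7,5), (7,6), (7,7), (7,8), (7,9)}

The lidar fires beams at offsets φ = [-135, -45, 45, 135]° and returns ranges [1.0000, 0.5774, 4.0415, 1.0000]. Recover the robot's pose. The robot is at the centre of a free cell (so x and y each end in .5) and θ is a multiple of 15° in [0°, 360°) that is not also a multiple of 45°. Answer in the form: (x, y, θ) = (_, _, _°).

(x, y, θ) = (1.5, 7.5, 255°)

The pose lattice has 36·16 = 576 candidates. Test each by forward raycasting.
  (6.5, 2.5, 255°): beam 1 = 4.0415 ≠ 1.0000 ✗
  (4.5, 1.5, 300°): beam 1 = 3.6235 ≠ 1.0000 ✗
  (4.5, 5.5, 105°): beam 1 = 1.7321 ≠ 1.0000 ✗
  (3.5, 8.5, 255°): beam 1 = 0.5774 ≠ 1.0000 ✗
  …
  (1.5, 7.5, 255°): r_1=1.0000, r_2=0.5774, r_3=4.0415, r_4=1.0000 — all match ✓
Unique over the lattice → pose = (1.5, 7.5, 255°).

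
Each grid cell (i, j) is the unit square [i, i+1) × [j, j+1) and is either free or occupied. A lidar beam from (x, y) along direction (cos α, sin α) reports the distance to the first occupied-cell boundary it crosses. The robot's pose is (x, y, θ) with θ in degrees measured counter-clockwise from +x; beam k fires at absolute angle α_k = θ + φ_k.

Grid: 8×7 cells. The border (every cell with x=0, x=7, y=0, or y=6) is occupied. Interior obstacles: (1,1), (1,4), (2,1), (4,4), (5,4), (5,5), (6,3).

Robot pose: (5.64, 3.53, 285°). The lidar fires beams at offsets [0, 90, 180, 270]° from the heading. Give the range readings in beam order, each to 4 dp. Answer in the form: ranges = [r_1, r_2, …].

ranges = [2.6192, 0.3727, 0.4866, 4.8037]

beam 1: φ=0°, α=285°
  d=(0.2588,-0.9659)  start (5,3)  tX=1.3909 tY=0.5487  stride 1/|dx|=3.8637 1/|dy|=1.0353
    cross y-line → (5,2), t=0.5487
    cross x-line → (6,2), t=1.3909
    cross y-line → (6,1), t=1.5840
    cross y-line → (6,0), t=2.6192 (wall)
  → r_1 = 2.6192
beam 2: φ=90°, α=15°
  d=(0.9659,0.2588)  start (5,3)  tX=0.3727 tY=1.8159  stride 1/|dx|=1.0353 1/|dy|=3.8637
    cross x-line → (6,3), t=0.3727 (wall)
  → r_2 = 0.3727
beam 3: φ=180°, α=105°
  d=(-0.2588,0.9659)  start (5,3)  tX=2.4728 tY=0.4866  stride 1/|dx|=3.8637 1/|dy|=1.0353
    cross y-line → (5,4), t=0.4866 (wall)
  → r_3 = 0.4866
beam 4: φ=270°, α=195°
  d=(-0.9659,-0.2588)  start (5,3)  tX=0.6626 tY=2.0478  stride 1/|dx|=1.0353 1/|dy|=3.8637
    cross x-line → (4,3), t=0.6626
    cross x-line → (3,3), t=1.6979
    cross y-line → (3,2), t=2.0478
    cross x-line → (2,2), t=2.7331
    cross x-line → (1,2), t=3.7684
    cross x-line → (0,2), t=4.8037 (wall)
  → r_4 = 4.8037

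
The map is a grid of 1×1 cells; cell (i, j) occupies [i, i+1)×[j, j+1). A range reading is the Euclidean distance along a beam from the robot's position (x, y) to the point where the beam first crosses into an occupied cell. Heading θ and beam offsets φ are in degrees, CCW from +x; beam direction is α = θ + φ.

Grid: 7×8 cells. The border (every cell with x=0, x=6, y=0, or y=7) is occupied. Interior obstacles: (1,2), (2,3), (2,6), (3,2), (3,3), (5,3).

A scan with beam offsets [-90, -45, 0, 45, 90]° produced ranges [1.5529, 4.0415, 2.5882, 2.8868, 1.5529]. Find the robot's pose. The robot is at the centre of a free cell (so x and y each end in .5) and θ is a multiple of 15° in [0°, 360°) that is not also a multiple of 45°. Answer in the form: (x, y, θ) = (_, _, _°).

The pose lattice has 24·16 = 384 candidates. Test each by forward raycasting.
  (4.5, 1.5, 195°): beam 1 = 1.9319 ≠ 1.5529 ✗
  (5.5, 5.5, 195°): beam 2 = 2.8868 ≠ 4.0415 ✗
  (3.5, 4.5, 210°): beam 1 = 1.7321 ≠ 1.5529 ✗
  (2.5, 4.5, 105°): beam 1 = 3.6235 ≠ 1.5529 ✗
  (2.5, 5.5, 210°): beam 1 = 0.5774 ≠ 1.5529 ✗
  …
  (4.5, 6.5, 255°): r_1=1.5529, r_2=4.0415, r_3=2.5882, r_4=2.8868, r_5=1.5529 — all match ✓
Only this pose fits every beam.

(x, y, θ) = (4.5, 6.5, 255°)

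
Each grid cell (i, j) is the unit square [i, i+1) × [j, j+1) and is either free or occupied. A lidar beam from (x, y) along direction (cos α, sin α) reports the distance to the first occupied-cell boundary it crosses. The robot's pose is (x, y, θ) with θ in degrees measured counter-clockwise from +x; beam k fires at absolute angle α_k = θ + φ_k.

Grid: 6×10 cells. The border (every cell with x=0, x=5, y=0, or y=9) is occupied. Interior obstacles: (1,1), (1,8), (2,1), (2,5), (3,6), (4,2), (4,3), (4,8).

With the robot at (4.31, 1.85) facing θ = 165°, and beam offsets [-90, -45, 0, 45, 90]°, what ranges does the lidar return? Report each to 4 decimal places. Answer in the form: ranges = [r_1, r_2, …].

ranges = [0.1553, 0.1732, 3.4268, 1.5127, 0.8800]

beam 1: φ=-90°, α=75°
  dir = (cos 75°, sin 75°) = (0.2588, 0.9659); from cell (4,1)
  next x-line at t=2.6660, next y-line at t=0.1553; Δt_x=3.8637, Δt_y=1.0353
    y: enter (4,2) at t=0.1553 ← occupied
  → r_1 = 0.1553
beam 2: φ=-45°, α=120°
  dir = (cos 120°, sin 120°) = (-0.5000, 0.8660); from cell (4,1)
  next x-line at t=0.6200, next y-line at t=0.1732; Δt_x=2.0000, Δt_y=1.1547
    y: enter (4,2) at t=0.1732 ← occupied
  → r_2 = 0.1732
beam 3: φ=0°, α=165°
  dir = (cos 165°, sin 165°) = (-0.9659, 0.2588); from cell (4,1)
  next x-line at t=0.3209, next y-line at t=0.5796; Δt_x=1.0353, Δt_y=3.8637
    x: enter (3,1) at t=0.3209
    y: enter (3,2) at t=0.5796
    x: enter (2,2) at t=1.3562
    x: enter (1,2) at t=2.3915
    x: enter (0,2) at t=3.4268 ← occupied
  → r_3 = 3.4268
beam 4: φ=45°, α=210°
  dir = (cos 210°, sin 210°) = (-0.8660, -0.5000); from cell (4,1)
  next x-line at t=0.3580, next y-line at t=1.7000; Δt_x=1.1547, Δt_y=2.0000
    x: enter (3,1) at t=0.3580
    x: enter (2,1) at t=1.5127 ← occupied
  → r_4 = 1.5127
beam 5: φ=90°, α=255°
  dir = (cos 255°, sin 255°) = (-0.2588, -0.9659); from cell (4,1)
  next x-line at t=1.1977, next y-line at t=0.8800; Δt_x=3.8637, Δt_y=1.0353
    y: enter (4,0) at t=0.8800 ← occupied
  → r_5 = 0.8800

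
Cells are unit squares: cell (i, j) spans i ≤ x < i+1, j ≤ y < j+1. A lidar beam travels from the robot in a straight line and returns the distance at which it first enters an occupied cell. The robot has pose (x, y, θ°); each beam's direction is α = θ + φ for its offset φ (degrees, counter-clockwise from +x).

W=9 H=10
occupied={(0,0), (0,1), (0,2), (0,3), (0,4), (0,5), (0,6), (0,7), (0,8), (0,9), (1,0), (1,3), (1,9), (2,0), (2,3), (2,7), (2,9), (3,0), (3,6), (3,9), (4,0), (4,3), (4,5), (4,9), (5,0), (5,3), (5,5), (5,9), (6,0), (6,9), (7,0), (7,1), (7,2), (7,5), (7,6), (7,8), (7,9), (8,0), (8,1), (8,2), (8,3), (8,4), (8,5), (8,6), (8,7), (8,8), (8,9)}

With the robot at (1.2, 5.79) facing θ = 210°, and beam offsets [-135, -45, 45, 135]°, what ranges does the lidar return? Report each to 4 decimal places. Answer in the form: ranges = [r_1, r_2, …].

ranges = [3.3232, 0.2071, 0.7727, 2.8988]

beam 1: φ=-135°, α=75°
  cosα=0.2588 sinα=0.9659 | (1,5) | tMaxX 3.0910 tMaxY 0.2174 | tΔX 3.8637 tΔY 1.0353
    t=0.2174 [y] (1,6)
    t=1.2527 [y] (1,7)
    t=2.2880 [y] (1,8)
    t=3.0910 [x] (2,8)
    t=3.3232 [y] (2,9) — stop
  → r_1 = 3.3232
beam 2: φ=-45°, α=165°
  cosα=-0.9659 sinα=0.2588 | (1,5) | tMaxX 0.2071 tMaxY 0.8114 | tΔX 1.0353 tΔY 3.8637
    t=0.2071 [x] (0,5) — stop
  → r_2 = 0.2071
beam 3: φ=45°, α=255°
  cosα=-0.2588 sinα=-0.9659 | (1,5) | tMaxX 0.7727 tMaxY 0.8179 | tΔX 3.8637 tΔY 1.0353
    t=0.7727 [x] (0,5) — stop
  → r_3 = 0.7727
beam 4: φ=135°, α=345°
  cosα=0.9659 sinα=-0.2588 | (1,5) | tMaxX 0.8282 tMaxY 3.0523 | tΔX 1.0353 tΔY 3.8637
    t=0.8282 [x] (2,5)
    t=1.8635 [x] (3,5)
    t=2.8988 [x] (4,5) — stop
  → r_4 = 2.8988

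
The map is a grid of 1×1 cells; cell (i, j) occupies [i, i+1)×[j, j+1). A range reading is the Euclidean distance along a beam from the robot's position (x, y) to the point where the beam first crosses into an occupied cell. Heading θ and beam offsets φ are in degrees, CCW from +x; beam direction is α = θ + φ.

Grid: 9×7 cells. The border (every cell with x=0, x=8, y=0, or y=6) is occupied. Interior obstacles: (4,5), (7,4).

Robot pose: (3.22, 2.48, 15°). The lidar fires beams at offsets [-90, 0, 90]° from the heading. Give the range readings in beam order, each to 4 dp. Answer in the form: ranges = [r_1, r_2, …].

ranges = [1.5322, 4.9486, 3.6442]

beam 1: φ=-90°, α=285°
  cosα=0.2588 sinα=-0.9659 | (3,2) | tMaxX 3.0137 tMaxY 0.4969 | tΔX 3.8637 tΔY 1.0353
    t=0.4969 [y] (3,1)
    t=1.5322 [y] (3,0) — stop
  → r_1 = 1.5322
beam 2: φ=0°, α=15°
  cosα=0.9659 sinα=0.2588 | (3,2) | tMaxX 0.8075 tMaxY 2.0091 | tΔX 1.0353 tΔY 3.8637
    t=0.8075 [x] (4,2)
    t=1.8428 [x] (5,2)
    t=2.0091 [y] (5,3)
    t=2.8781 [x] (6,3)
    t=3.9133 [x] (7,3)
    t=4.9486 [x] (8,3) — stop
  → r_2 = 4.9486
beam 3: φ=90°, α=105°
  cosα=-0.2588 sinα=0.9659 | (3,2) | tMaxX 0.8500 tMaxY 0.5383 | tΔX 3.8637 tΔY 1.0353
    t=0.5383 [y] (3,3)
    t=0.8500 [x] (2,3)
    t=1.5736 [y] (2,4)
    t=2.6089 [y] (2,5)
    t=3.6442 [y] (2,6) — stop
  → r_3 = 3.6442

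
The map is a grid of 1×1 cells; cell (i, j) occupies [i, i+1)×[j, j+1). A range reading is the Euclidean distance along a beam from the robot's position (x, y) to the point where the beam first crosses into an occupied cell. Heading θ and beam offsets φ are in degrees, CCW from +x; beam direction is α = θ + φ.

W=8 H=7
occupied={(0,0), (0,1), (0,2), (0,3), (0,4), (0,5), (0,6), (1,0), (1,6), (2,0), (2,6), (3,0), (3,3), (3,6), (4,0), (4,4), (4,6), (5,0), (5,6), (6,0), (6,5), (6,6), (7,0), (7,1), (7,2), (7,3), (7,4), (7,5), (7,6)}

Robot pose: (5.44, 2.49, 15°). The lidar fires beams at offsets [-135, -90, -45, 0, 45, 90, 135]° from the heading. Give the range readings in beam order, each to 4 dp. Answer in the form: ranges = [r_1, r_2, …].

ranges = [1.7205, 1.5426, 1.8013, 1.6150, 2.8983, 1.7000, 1.6628]

beam 1: φ=-135°, α=240°
  cosα=-0.5000 sinα=-0.8660 | (5,2) | tMaxX 0.8800 tMaxY 0.5658 | tΔX 2.0000 tΔY 1.1547
    t=0.5658 [y] (5,1)
    t=0.8800 [x] (4,1)
    t=1.7205 [y] (4,0) — stop
  → r_1 = 1.7205
beam 2: φ=-90°, α=285°
  cosα=0.2588 sinα=-0.9659 | (5,2) | tMaxX 2.1637 tMaxY 0.5073 | tΔX 3.8637 tΔY 1.0353
    t=0.5073 [y] (5,1)
    t=1.5426 [y] (5,0) — stop
  → r_2 = 1.5426
beam 3: φ=-45°, α=330°
  cosα=0.8660 sinα=-0.5000 | (5,2) | tMaxX 0.6466 tMaxY 0.9800 | tΔX 1.1547 tΔY 2.0000
    t=0.6466 [x] (6,2)
    t=0.9800 [y] (6,1)
    t=1.8013 [x] (7,1) — stop
  → r_3 = 1.8013
beam 4: φ=0°, α=15°
  cosα=0.9659 sinα=0.2588 | (5,2) | tMaxX 0.5798 tMaxY 1.9705 | tΔX 1.0353 tΔY 3.8637
    t=0.5798 [x] (6,2)
    t=1.6150 [x] (7,2) — stop
  → r_4 = 1.6150
beam 5: φ=45°, α=60°
  cosα=0.5000 sinα=0.8660 | (5,2) | tMaxX 1.1200 tMaxY 0.5889 | tΔX 2.0000 tΔY 1.1547
    t=0.5889 [y] (5,3)
    t=1.1200 [x] (6,3)
    t=1.7436 [y] (6,4)
    t=2.8983 [y] (6,5) — stop
  → r_5 = 2.8983
beam 6: φ=90°, α=105°
  cosα=-0.2588 sinα=0.9659 | (5,2) | tMaxX 1.7000 tMaxY 0.5280 | tΔX 3.8637 tΔY 1.0353
    t=0.5280 [y] (5,3)
    t=1.5633 [y] (5,4)
    t=1.7000 [x] (4,4) — stop
  → r_6 = 1.7000
beam 7: φ=135°, α=150°
  cosα=-0.8660 sinα=0.5000 | (5,2) | tMaxX 0.5081 tMaxY 1.0200 | tΔX 1.1547 tΔY 2.0000
    t=0.5081 [x] (4,2)
    t=1.0200 [y] (4,3)
    t=1.6628 [x] (3,3) — stop
  → r_7 = 1.6628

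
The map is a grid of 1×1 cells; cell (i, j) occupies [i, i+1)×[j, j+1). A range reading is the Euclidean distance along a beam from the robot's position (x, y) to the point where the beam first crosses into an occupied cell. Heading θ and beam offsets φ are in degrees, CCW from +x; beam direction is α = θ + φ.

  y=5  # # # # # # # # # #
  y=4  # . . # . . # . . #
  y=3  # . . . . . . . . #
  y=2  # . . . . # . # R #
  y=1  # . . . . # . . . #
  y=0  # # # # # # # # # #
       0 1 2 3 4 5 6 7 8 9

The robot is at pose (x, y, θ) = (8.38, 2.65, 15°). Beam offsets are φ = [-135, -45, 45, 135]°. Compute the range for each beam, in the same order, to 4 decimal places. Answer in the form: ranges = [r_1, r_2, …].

ranges = [1.9053, 0.7159, 1.2400, 0.4388]

beam 1: φ=-135°, α=240°
  d=(-0.5000,-0.8660)  start (8,2)  tX=0.7600 tY=0.7506  stride 1/|dx|=2.0000 1/|dy|=1.1547
    cross y-line → (8,1), t=0.7506
    cross x-line → (7,1), t=0.7600
    cross y-line → (7,0), t=1.9053 (wall)
  → r_1 = 1.9053
beam 2: φ=-45°, α=330°
  d=(0.8660,-0.5000)  start (8,2)  tX=0.7159 tY=1.3000  stride 1/|dx|=1.1547 1/|dy|=2.0000
    cross x-line → (9,2), t=0.7159 (wall)
  → r_2 = 0.7159
beam 3: φ=45°, α=60°
  d=(0.5000,0.8660)  start (8,2)  tX=1.2400 tY=0.4041  stride 1/|dx|=2.0000 1/|dy|=1.1547
    cross y-line → (8,3), t=0.4041
    cross x-line → (9,3), t=1.2400 (wall)
  → r_3 = 1.2400
beam 4: φ=135°, α=150°
  d=(-0.8660,0.5000)  start (8,2)  tX=0.4388 tY=0.7000  stride 1/|dx|=1.1547 1/|dy|=2.0000
    cross x-line → (7,2), t=0.4388 (wall)
  → r_4 = 0.4388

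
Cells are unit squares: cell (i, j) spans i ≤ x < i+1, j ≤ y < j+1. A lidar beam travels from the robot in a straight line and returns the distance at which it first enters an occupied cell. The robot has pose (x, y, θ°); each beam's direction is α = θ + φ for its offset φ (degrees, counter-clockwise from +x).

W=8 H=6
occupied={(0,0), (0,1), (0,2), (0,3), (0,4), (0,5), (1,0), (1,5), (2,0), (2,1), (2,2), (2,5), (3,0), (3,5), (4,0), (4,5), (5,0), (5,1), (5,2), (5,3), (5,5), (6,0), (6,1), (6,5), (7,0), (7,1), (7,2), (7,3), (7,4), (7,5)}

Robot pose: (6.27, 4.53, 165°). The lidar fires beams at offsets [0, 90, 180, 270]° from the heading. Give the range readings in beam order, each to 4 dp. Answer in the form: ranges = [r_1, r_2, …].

beam 1: φ=0°, α=165°
  direction (-0.9659, 0.2588); cell (6,4); t to first gridline: x 0.2795, y 1.8159 (then +1.0353 / +3.8637)
    (5,4) via x @ 0.2795
    (4,4) via x @ 1.3148
    (4,5) via y @ 1.8159  # hit
  → r_1 = 1.8159
beam 2: φ=90°, α=255°
  direction (-0.2588, -0.9659); cell (6,4); t to first gridline: x 1.0432, y 0.5487 (then +3.8637 / +1.0353)
    (6,3) via y @ 0.5487
    (5,3) via x @ 1.0432  # hit
  → r_2 = 1.0432
beam 3: φ=180°, α=345°
  direction (0.9659, -0.2588); cell (6,4); t to first gridline: x 0.7558, y 2.0478 (then +1.0353 / +3.8637)
    (7,4) via x @ 0.7558  # hit
  → r_3 = 0.7558
beam 4: φ=270°, α=75°
  direction (0.2588, 0.9659); cell (6,4); t to first gridline: x 2.8205, y 0.4866 (then +3.8637 / +1.0353)
    (6,5) via y @ 0.4866  # hit
  → r_4 = 0.4866

ranges = [1.8159, 1.0432, 0.7558, 0.4866]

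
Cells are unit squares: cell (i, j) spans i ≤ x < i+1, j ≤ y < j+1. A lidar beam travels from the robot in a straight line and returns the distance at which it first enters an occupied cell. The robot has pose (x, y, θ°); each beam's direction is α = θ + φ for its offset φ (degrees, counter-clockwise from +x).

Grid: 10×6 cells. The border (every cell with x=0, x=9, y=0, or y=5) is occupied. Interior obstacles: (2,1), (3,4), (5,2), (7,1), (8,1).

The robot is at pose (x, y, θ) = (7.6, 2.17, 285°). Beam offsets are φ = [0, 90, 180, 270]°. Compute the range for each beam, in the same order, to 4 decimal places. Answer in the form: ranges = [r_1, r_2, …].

ranges = [0.1760, 1.4494, 2.9298, 4.5205]

beam 1: φ=0°, α=285°
  d=(0.2588,-0.9659)  start (7,2)  tX=1.5455 tY=0.1760  stride 1/|dx|=3.8637 1/|dy|=1.0353
    cross y-line → (7,1), t=0.1760 (wall)
  → r_1 = 0.1760
beam 2: φ=90°, α=15°
  d=(0.9659,0.2588)  start (7,2)  tX=0.4141 tY=3.2069  stride 1/|dx|=1.0353 1/|dy|=3.8637
    cross x-line → (8,2), t=0.4141
    cross x-line → (9,2), t=1.4494 (wall)
  → r_2 = 1.4494
beam 3: φ=180°, α=105°
  d=(-0.2588,0.9659)  start (7,2)  tX=2.3182 tY=0.8593  stride 1/|dx|=3.8637 1/|dy|=1.0353
    cross y-line → (7,3), t=0.8593
    cross y-line → (7,4), t=1.8946
    cross x-line → (6,4), t=2.3182
    cross y-line → (6,5), t=2.9298 (wall)
  → r_3 = 2.9298
beam 4: φ=270°, α=195°
  d=(-0.9659,-0.2588)  start (7,2)  tX=0.6212 tY=0.6568  stride 1/|dx|=1.0353 1/|dy|=3.8637
    cross x-line → (6,2), t=0.6212
    cross y-line → (6,1), t=0.6568
    cross x-line → (5,1), t=1.6564
    cross x-line → (4,1), t=2.6917
    cross x-line → (3,1), t=3.7270
    cross y-line → (3,0), t=4.5205 (wall)
  → r_4 = 4.5205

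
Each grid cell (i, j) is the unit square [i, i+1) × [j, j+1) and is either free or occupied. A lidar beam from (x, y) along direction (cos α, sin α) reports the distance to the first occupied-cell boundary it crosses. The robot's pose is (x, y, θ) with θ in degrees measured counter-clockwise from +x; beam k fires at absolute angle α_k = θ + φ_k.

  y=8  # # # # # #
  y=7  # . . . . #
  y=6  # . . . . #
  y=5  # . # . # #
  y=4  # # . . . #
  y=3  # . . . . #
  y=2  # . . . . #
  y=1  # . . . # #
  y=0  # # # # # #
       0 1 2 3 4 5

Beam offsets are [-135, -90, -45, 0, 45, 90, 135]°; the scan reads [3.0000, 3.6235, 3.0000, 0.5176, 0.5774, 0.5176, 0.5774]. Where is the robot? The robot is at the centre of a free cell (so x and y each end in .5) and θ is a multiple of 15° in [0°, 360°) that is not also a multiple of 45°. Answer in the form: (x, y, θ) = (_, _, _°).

(x, y, θ) = (4.5, 2.5, 255°)

Enumerate (i+0.5, j+0.5, θ) over the 24 free cells and 16 admissible headings. For each, cast all 7 beams and compare to the given ranges.
  (3.5, 7.5, 330°): beam 1 = 2.5882 ≠ 3.0000 ✗
  (3.5, 1.5, 300°): beam 1 = 2.5882 ≠ 3.0000 ✗
  (2.5, 4.5, 30°): beam 1 = 3.6235 ≠ 3.0000 ✗
  (2.5, 1.5, 345°): beam 1 = 1.0000 ≠ 3.0000 ✗
  …
  (4.5, 2.5, 255°): r_1=3.0000, r_2=3.6235, r_3=3.0000, r_4=0.5176, r_5=0.5774, r_6=0.5176, r_7=0.5774 — all match ✓
Unique over the lattice → pose = (4.5, 2.5, 255°).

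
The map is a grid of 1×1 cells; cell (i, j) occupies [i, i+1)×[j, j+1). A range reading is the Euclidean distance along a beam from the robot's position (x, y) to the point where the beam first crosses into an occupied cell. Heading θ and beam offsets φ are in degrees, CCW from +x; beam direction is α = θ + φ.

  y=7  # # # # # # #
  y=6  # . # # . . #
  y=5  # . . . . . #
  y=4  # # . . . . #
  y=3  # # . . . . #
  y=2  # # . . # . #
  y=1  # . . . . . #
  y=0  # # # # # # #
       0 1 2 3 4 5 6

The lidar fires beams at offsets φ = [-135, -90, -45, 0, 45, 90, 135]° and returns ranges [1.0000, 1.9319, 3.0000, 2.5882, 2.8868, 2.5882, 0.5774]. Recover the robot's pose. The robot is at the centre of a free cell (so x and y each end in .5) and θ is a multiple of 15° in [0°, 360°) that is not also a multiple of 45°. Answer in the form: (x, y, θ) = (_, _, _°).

Enumerate (i+0.5, j+0.5, θ) over the 24 free cells and 16 admissible headings. For each, cast all 7 beams and compare to the given ranges.
  (3.5, 2.5, 60°): beam 1 = 1.5529 ≠ 1.0000 ✗
  (2.5, 5.5, 210°): beam 1 = 0.5176 ≠ 1.0000 ✗
  (3.5, 1.5, 255°): beam 1 = 3.0000 ≠ 1.0000 ✗
  (5.5, 1.5, 165°): beam 1 = 0.5774 ≠ 1.0000 ✗
  …
  (3.5, 5.5, 285°): r_1=1.0000, r_2=1.9319, r_3=3.0000, r_4=2.5882, r_5=2.8868, r_6=2.5882, r_7=0.5774 — all match ✓
Unique over the lattice → pose = (3.5, 5.5, 285°).

(x, y, θ) = (3.5, 5.5, 285°)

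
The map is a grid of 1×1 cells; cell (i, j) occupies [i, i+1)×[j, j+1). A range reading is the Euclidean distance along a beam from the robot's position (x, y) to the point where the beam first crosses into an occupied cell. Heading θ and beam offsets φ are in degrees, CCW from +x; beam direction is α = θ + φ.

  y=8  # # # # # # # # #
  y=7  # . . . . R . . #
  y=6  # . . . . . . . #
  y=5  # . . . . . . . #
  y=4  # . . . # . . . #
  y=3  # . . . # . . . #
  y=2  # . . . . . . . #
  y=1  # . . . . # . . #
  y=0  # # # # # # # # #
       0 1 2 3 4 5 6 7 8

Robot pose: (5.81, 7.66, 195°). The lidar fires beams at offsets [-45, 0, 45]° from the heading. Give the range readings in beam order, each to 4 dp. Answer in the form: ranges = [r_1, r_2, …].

ranges = [0.6800, 4.9797, 3.0715]

beam 1: φ=-45°, α=150°
  dir = (cos 150°, sin 150°) = (-0.8660, 0.5000); from cell (5,7)
  next x-line at t=0.9353, next y-line at t=0.6800; Δt_x=1.1547, Δt_y=2.0000
    y: enter (5,8) at t=0.6800 ← occupied
  → r_1 = 0.6800
beam 2: φ=0°, α=195°
  dir = (cos 195°, sin 195°) = (-0.9659, -0.2588); from cell (5,7)
  next x-line at t=0.8386, next y-line at t=2.5500; Δt_x=1.0353, Δt_y=3.8637
    x: enter (4,7) at t=0.8386
    x: enter (3,7) at t=1.8738
    y: enter (3,6) at t=2.5500
    x: enter (2,6) at t=2.9091
    x: enter (1,6) at t=3.9444
    x: enter (0,6) at t=4.9797 ← occupied
  → r_2 = 4.9797
beam 3: φ=45°, α=240°
  dir = (cos 240°, sin 240°) = (-0.5000, -0.8660); from cell (5,7)
  next x-line at t=1.6200, next y-line at t=0.7621; Δt_x=2.0000, Δt_y=1.1547
    y: enter (5,6) at t=0.7621
    x: enter (4,6) at t=1.6200
    y: enter (4,5) at t=1.9168
    y: enter (4,4) at t=3.0715 ← occupied
  → r_3 = 3.0715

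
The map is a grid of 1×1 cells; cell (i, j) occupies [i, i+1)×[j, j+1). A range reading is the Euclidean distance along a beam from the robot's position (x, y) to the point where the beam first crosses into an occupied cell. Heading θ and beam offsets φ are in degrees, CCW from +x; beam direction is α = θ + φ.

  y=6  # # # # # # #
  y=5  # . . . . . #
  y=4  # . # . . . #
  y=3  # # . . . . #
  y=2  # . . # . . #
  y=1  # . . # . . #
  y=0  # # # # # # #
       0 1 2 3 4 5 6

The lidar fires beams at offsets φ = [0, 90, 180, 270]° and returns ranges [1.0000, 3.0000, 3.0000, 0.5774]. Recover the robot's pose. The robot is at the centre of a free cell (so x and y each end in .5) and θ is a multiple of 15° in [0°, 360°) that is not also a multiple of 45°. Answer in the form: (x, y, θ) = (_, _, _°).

The pose lattice has 21·16 = 336 candidates. Test each by forward raycasting.
  (5.5, 2.5, 30°): beam 1 = 0.5774 ≠ 1.0000 ✗
  (3.5, 5.5, 105°): beam 1 = 0.5176 ≠ 1.0000 ✗
  (4.5, 4.5, 330°): beam 1 = 1.7321 ≠ 1.0000 ✗
  (2.5, 3.5, 75°): beam 1 = 0.5176 ≠ 1.0000 ✗
  (3.5, 3.5, 120°): beam 2 = 2.8868 ≠ 3.0000 ✗
  …
  (5.5, 4.5, 60°): r_1=1.0000, r_2=3.0000, r_3=3.0000, r_4=0.5774 — all match ✓
Unique over the lattice → pose = (5.5, 4.5, 60°).

(x, y, θ) = (5.5, 4.5, 60°)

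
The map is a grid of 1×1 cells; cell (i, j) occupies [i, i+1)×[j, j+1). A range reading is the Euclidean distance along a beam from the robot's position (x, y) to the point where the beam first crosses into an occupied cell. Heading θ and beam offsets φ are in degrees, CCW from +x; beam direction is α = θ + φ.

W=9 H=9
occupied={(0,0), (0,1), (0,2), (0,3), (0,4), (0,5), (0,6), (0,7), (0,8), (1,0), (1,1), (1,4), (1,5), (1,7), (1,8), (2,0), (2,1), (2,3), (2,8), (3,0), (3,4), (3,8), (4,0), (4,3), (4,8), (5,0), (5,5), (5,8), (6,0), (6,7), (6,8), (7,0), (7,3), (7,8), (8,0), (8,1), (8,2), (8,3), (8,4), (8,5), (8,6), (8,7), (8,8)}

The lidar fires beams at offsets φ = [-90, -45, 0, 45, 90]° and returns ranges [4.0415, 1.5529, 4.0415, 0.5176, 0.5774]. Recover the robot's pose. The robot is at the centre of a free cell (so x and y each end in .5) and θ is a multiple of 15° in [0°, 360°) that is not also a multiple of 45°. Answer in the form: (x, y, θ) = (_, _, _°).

(x, y, θ) = (5.5, 7.5, 300°)

Enumerate (i+0.5, j+0.5, θ) over the 38 free cells and 16 admissible headings. For each, cast all 5 beams and compare to the given ranges.
  (2.5, 6.5, 105°): beam 1 = 3.6235 ≠ 4.0415 ✗
  (3.5, 3.5, 330°): beam 1 = 1.7321 ≠ 4.0415 ✗
  (4.5, 4.5, 210°): beam 2 = 0.5176 ≠ 1.5529 ✗
  (7.5, 2.5, 30°): beam 1 = 1.0000 ≠ 4.0415 ✗
  …
  (5.5, 7.5, 300°): r_1=4.0415, r_2=1.5529, r_3=4.0415, r_4=0.5176, r_5=0.5774 — all match ✓
Only this pose fits every beam.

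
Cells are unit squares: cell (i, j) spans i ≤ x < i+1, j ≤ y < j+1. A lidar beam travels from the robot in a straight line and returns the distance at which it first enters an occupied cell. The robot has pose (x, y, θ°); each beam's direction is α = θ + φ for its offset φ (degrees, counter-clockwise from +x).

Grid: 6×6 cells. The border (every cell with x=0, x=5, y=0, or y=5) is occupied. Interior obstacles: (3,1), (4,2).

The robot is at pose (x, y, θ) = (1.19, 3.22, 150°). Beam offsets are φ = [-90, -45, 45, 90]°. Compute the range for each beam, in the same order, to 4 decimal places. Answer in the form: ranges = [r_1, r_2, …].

beam 1: φ=-90°, α=60°
  direction (0.5000, 0.8660); cell (1,3); t to first gridline: x 1.6200, y 0.9007 (then +2.0000 / +1.1547)
    (1,4) via y @ 0.9007
    (2,4) via x @ 1.6200
    (2,5) via y @ 2.0554  # hit
  → r_1 = 2.0554
beam 2: φ=-45°, α=105°
  direction (-0.2588, 0.9659); cell (1,3); t to first gridline: x 0.7341, y 0.8075 (then +3.8637 / +1.0353)
    (0,3) via x @ 0.7341  # hit
  → r_2 = 0.7341
beam 3: φ=45°, α=195°
  direction (-0.9659, -0.2588); cell (1,3); t to first gridline: x 0.1967, y 0.8500 (then +1.0353 / +3.8637)
    (0,3) via x @ 0.1967  # hit
  → r_3 = 0.1967
beam 4: φ=90°, α=240°
  direction (-0.5000, -0.8660); cell (1,3); t to first gridline: x 0.3800, y 0.2540 (then +2.0000 / +1.1547)
    (1,2) via y @ 0.2540
    (0,2) via x @ 0.3800  # hit
  → r_4 = 0.3800

ranges = [2.0554, 0.7341, 0.1967, 0.3800]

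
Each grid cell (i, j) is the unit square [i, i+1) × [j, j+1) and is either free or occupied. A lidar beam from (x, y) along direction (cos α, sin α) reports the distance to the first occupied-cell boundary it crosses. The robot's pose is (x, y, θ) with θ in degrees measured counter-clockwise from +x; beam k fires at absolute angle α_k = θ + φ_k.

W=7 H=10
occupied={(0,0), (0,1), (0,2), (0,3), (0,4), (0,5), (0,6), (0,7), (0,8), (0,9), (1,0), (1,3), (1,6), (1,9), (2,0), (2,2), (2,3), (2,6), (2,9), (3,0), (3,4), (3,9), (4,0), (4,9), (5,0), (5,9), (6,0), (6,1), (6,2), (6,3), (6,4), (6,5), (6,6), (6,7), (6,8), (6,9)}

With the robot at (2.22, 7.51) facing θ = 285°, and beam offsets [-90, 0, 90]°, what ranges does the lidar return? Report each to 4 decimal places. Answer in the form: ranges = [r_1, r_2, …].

ranges = [1.2630, 0.5280, 3.9133]

beam 1: φ=-90°, α=195°
  cosα=-0.9659 sinα=-0.2588 | (2,7) | tMaxX 0.2278 tMaxY 1.9705 | tΔX 1.0353 tΔY 3.8637
    t=0.2278 [x] (1,7)
    t=1.2630 [x] (0,7) — stop
  → r_1 = 1.2630
beam 2: φ=0°, α=285°
  cosα=0.2588 sinα=-0.9659 | (2,7) | tMaxX 3.0137 tMaxY 0.5280 | tΔX 3.8637 tΔY 1.0353
    t=0.5280 [y] (2,6) — stop
  → r_2 = 0.5280
beam 3: φ=90°, α=15°
  cosα=0.9659 sinα=0.2588 | (2,7) | tMaxX 0.8075 tMaxY 1.8932 | tΔX 1.0353 tΔY 3.8637
    t=0.8075 [x] (3,7)
    t=1.8428 [x] (4,7)
    t=1.8932 [y] (4,8)
    t=2.8781 [x] (5,8)
    t=3.9133 [x] (6,8) — stop
  → r_3 = 3.9133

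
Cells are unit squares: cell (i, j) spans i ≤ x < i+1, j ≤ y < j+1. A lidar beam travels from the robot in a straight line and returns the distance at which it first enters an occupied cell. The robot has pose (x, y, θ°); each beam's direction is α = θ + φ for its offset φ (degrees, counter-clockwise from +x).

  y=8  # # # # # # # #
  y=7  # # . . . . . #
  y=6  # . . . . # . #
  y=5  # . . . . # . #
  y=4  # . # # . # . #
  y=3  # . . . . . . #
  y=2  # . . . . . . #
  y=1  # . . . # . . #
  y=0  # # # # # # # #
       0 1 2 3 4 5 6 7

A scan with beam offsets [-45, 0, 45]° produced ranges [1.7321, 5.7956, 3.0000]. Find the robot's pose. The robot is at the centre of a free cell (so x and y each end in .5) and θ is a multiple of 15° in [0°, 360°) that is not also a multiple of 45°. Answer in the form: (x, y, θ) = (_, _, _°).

(x, y, θ) = (5.5, 1.5, 75°)

Enumerate (i+0.5, j+0.5, θ) over the 35 free cells and 16 admissible headings. For each, cast all 3 beams and compare to the given ranges.
  (2.5, 5.5, 75°): beam 1 = 2.8868 ≠ 1.7321 ✗
  (6.5, 4.5, 165°): beam 1 = 1.0000 ≠ 1.7321 ✗
  (6.5, 2.5, 165°): beam 2 = 5.6940 ≠ 5.7956 ✗
  …
  (5.5, 1.5, 75°): r_1=1.7321, r_2=5.7956, r_3=3.0000 — all match ✓
No second candidate reproduces the full scan.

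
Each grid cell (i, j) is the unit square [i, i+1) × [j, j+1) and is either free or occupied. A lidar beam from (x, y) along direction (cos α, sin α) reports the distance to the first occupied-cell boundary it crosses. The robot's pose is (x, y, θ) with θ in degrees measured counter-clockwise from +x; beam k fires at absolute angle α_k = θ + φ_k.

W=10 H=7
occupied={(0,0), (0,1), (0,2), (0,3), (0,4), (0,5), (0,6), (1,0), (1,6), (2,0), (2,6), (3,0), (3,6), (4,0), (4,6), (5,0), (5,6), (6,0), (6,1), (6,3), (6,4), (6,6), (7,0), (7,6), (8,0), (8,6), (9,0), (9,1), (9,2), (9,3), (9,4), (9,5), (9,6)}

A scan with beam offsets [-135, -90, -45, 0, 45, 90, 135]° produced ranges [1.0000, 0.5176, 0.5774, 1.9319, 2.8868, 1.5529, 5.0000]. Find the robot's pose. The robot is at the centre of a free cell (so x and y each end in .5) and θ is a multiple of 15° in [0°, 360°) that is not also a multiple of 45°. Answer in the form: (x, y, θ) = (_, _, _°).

Candidates: 37 free-cell centres × 16 headings = 592 poses. Raycast each; keep the one whose scan matches to 4 dp.
  (2.5, 2.5, 330°): beam 1 = 1.5529 ≠ 1.0000 ✗
  (5.5, 5.5, 165°): beam 5 = 5.1962 ≠ 2.8868 ✗
  (8.5, 4.5, 345°): beam 1 = 1.7321 ≠ 1.0000 ✗
  …
  (8.5, 3.5, 75°): r_1=1.0000, r_2=0.5176, r_3=0.5774, r_4=1.9319, r_5=2.8868, r_6=1.5529, r_7=5.0000 — all match ✓
Unique over the lattice → pose = (8.5, 3.5, 75°).

(x, y, θ) = (8.5, 3.5, 75°)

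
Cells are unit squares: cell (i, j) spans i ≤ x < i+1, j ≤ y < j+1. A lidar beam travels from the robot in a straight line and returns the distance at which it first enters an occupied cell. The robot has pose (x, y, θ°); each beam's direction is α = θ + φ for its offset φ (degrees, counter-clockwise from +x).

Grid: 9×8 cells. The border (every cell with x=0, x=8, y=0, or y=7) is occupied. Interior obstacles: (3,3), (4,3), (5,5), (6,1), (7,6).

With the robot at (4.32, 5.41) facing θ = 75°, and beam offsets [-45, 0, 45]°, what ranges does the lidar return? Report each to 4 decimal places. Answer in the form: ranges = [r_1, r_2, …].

ranges = [0.7852, 1.6461, 1.8360]

beam 1: φ=-45°, α=30°
  dir = (cos 30°, sin 30°) = (0.8660, 0.5000); from cell (4,5)
  next x-line at t=0.7852, next y-line at t=1.1800; Δt_x=1.1547, Δt_y=2.0000
    x: enter (5,5) at t=0.7852 ← occupied
  → r_1 = 0.7852
beam 2: φ=0°, α=75°
  dir = (cos 75°, sin 75°) = (0.2588, 0.9659); from cell (4,5)
  next x-line at t=2.6273, next y-line at t=0.6108; Δt_x=3.8637, Δt_y=1.0353
    y: enter (4,6) at t=0.6108
    y: enter (4,7) at t=1.6461 ← occupied
  → r_2 = 1.6461
beam 3: φ=45°, α=120°
  dir = (cos 120°, sin 120°) = (-0.5000, 0.8660); from cell (4,5)
  next x-line at t=0.6400, next y-line at t=0.6813; Δt_x=2.0000, Δt_y=1.1547
    x: enter (3,5) at t=0.6400
    y: enter (3,6) at t=0.6813
    y: enter (3,7) at t=1.8360 ← occupied
  → r_3 = 1.8360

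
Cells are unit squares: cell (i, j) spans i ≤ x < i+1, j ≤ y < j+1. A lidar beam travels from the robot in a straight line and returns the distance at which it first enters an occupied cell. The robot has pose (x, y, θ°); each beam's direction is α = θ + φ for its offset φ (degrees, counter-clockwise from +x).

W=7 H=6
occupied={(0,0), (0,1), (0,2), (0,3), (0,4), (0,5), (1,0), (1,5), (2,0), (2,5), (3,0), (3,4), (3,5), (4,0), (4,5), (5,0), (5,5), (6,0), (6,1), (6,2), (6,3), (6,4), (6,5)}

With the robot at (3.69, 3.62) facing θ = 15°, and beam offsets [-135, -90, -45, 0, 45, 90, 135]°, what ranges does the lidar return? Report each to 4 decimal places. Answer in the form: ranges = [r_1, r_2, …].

beam 1: φ=-135°, α=240°
  direction (-0.5000, -0.8660); cell (3,3); t to first gridline: x 1.3800, y 0.7159 (then +2.0000 / +1.1547)
    (3,2) via y @ 0.7159
    (2,2) via x @ 1.3800
    (2,1) via y @ 1.8706
    (2,0) via y @ 3.0253  # hit
  → r_1 = 3.0253
beam 2: φ=-90°, α=285°
  direction (0.2588, -0.9659); cell (3,3); t to first gridline: x 1.1977, y 0.6419 (then +3.8637 / +1.0353)
    (3,2) via y @ 0.6419
    (4,2) via x @ 1.1977
    (4,1) via y @ 1.6771
    (4,0) via y @ 2.7124  # hit
  → r_2 = 2.7124
beam 3: φ=-45°, α=330°
  direction (0.8660, -0.5000); cell (3,3); t to first gridline: x 0.3580, y 1.2400 (then +1.1547 / +2.0000)
    (4,3) via x @ 0.3580
    (4,2) via y @ 1.2400
    (5,2) via x @ 1.5127
    (6,2) via x @ 2.6674  # hit
  → r_3 = 2.6674
beam 4: φ=0°, α=15°
  direction (0.9659, 0.2588); cell (3,3); t to first gridline: x 0.3209, y 1.4682 (then +1.0353 / +3.8637)
    (4,3) via x @ 0.3209
    (5,3) via x @ 1.3562
    (5,4) via y @ 1.4682
    (6,4) via x @ 2.3915  # hit
  → r_4 = 2.3915
beam 5: φ=45°, α=60°
  direction (0.5000, 0.8660); cell (3,3); t to first gridline: x 0.6200, y 0.4388 (then +2.0000 / +1.1547)
    (3,4) via y @ 0.4388  # hit
  → r_5 = 0.4388
beam 6: φ=90°, α=105°
  direction (-0.2588, 0.9659); cell (3,3); t to first gridline: x 2.6660, y 0.3934 (then +3.8637 / +1.0353)
    (3,4) via y @ 0.3934  # hit
  → r_6 = 0.3934
beam 7: φ=135°, α=150°
  direction (-0.8660, 0.5000); cell (3,3); t to first gridline: x 0.7967, y 0.7600 (then +1.1547 / +2.0000)
    (3,4) via y @ 0.7600  # hit
  → r_7 = 0.7600

ranges = [3.0253, 2.7124, 2.6674, 2.3915, 0.4388, 0.3934, 0.7600]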